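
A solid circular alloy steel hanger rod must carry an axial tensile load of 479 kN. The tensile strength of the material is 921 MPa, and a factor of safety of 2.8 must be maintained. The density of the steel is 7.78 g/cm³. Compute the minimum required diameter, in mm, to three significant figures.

d = 43.1 mm

Allowable stress σ_allow = 921/2.8 = 328.9 MPa.
Required area A = F/σ_allow = 479000/328.9 = 1456 mm².
A = πd²/4 → d = √(4A/π) = 43.06 mm.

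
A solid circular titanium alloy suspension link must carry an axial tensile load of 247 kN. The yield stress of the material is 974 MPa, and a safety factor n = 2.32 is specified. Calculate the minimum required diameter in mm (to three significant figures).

Allowable stress σ_allow = 974/2.32 = 419.8 MPa.
Required area A = F/σ_allow = 247000/419.8 = 588.3 mm².
A = πd²/4 → d = √(4A/π) = 27.37 mm.

d = 27.4 mm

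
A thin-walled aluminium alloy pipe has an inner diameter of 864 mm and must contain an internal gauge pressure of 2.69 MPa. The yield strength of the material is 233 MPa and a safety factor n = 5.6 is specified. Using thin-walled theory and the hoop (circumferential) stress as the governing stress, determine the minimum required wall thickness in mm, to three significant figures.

σ_allow = 233/5.6 = 41.61 MPa.
Hoop stress σ_h = pD/(2t), so t = pD/(2σ_allow) = 2.69×864/(2×41.61) = 27.93 mm.

t = 27.9 mm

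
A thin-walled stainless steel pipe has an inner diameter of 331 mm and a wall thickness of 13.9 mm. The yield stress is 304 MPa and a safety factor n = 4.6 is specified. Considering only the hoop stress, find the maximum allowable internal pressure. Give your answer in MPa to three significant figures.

σ_allow = 304/4.6 = 66.09 MPa.
σ_h = pD/(2t) → p_allow = 2σ_allow t/D = 2×66.09×13.9/331 = 5.551 MPa.

p_allow = 5.55 MPa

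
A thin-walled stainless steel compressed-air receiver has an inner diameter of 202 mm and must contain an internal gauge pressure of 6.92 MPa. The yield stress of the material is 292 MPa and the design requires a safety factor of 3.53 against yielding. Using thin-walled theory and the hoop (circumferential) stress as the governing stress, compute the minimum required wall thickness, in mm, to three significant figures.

t = 8.45 mm

σ_allow = 292/3.53 = 82.72 MPa.
Hoop stress σ_h = pD/(2t), so t = pD/(2σ_allow) = 6.92×202/(2×82.72) = 8.449 mm.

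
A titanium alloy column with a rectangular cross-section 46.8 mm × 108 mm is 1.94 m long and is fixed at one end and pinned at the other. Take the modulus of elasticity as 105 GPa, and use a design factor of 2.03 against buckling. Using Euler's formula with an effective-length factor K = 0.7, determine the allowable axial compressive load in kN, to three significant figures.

P_allow = 255 kN

Buckling occurs about the weak axis: I_min = h·b³/12 = 108×46.8³/12 = 922500 mm⁴ (b = 46.8 mm is the smaller dimension).
Effective length L_e = KL = 0.7×1.94 m = 1358 mm.
Euler critical load P_cr = π²EI/L_e² = π²×105000×922500/1358² = 518400 N.
P_allow = P_cr/n = 518400/2.03 = 255400 N.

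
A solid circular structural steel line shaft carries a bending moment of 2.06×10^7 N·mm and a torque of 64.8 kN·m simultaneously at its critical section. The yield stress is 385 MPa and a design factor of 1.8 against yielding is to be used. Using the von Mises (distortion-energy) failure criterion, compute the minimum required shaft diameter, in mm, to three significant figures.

d = 142 mm

σ_allow = σ_y/n = 385/1.8 = 213.9 MPa.
For a solid shaft σ_b = 32M/(πd³) and τ = 16T/(πd³), so the von Mises stress is σ' = (16/πd³)·√(4M²+3T²).
√(4M²+3T²) = √(4×(2.060×10^7)² + 3×(6.480×10^7)²) = 1.196×10^8 N·mm.
d³ = 16×1.196×10^8/(π×213.9) = 2.847×10^6 mm³.
d = 141.7 mm.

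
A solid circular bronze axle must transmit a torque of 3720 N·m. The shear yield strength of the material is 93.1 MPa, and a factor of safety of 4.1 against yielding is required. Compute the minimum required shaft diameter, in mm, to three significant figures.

d = 94.1 mm

Allowable shear stress τ_allow = 93.1/4.1 = 22.71 MPa.
For a solid shaft τ = 16T/(πd³), so d³ = 16T/(π τ_allow) = 16×3720000/(π×22.71) = 834300 mm³.
d = (834300)^(1/3) = 94.14 mm.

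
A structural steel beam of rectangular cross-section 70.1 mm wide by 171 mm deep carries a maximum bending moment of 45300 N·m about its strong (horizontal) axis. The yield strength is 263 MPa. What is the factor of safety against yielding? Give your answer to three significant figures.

Section modulus S = bh²/6 = 70.1×171²/6 = 341600 mm³.
σ = M/S = 4.5300×10^7/341600 = 132.6 MPa.
n = 263/132.6 = 1.983.

n = 1.98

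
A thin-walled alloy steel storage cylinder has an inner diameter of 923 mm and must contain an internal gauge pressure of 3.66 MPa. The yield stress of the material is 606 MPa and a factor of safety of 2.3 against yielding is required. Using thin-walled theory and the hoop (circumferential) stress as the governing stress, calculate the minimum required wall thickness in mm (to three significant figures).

t = 6.41 mm

σ_allow = 606/2.3 = 263.5 MPa.
Hoop stress σ_h = pD/(2t), so t = pD/(2σ_allow) = 3.66×923/(2×263.5) = 6.411 mm.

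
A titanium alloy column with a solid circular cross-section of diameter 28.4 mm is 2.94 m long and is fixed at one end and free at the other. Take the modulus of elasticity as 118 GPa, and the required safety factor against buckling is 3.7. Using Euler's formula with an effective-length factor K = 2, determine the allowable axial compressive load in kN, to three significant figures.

P_allow = 0.291 kN

I = πd⁴/64 = π×28.4⁴/64 = 31930 mm⁴.
Effective length L_e = KL = 2×2.94 m = 5880 mm.
Euler critical load P_cr = π²EI/L_e² = π²×118000×31930/5880² = 1076 N.
P_allow = P_cr/n = 1076/3.7 = 290.7 N.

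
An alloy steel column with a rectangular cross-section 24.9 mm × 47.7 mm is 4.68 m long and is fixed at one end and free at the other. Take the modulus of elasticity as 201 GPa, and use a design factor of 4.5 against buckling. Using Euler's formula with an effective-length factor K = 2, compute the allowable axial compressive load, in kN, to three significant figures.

Buckling occurs about the weak axis: I_min = h·b³/12 = 47.7×24.9³/12 = 61370 mm⁴ (b = 24.9 mm is the smaller dimension).
Effective length L_e = KL = 2×4.68 m = 9360 mm.
Euler critical load P_cr = π²EI/L_e² = π²×201000×61370/9360² = 1390 N.
P_allow = P_cr/n = 1390/4.5 = 308.8 N.

P_allow = 0.309 kN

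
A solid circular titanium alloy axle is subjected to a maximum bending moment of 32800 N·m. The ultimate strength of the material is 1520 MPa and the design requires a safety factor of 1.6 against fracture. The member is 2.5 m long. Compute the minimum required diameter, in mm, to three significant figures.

d = 70.6 mm

σ_allow = 1520/1.6 = 950.0 MPa.
For a solid circular section σ = 32M/(πd³), so d³ = 32M/(π σ_allow) = 32×3.2800×10^7/(π×950.0) = 351700 mm³.
d = 70.59 mm.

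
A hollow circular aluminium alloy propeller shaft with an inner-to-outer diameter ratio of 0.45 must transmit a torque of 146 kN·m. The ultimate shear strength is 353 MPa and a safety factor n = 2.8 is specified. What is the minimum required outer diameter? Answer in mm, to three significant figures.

τ_allow = 353/2.8 = 126.1 MPa.
For a hollow shaft τ = 16T/[πd_o³(1−k⁴)] with k = 0.45, so 1−k⁴ = 0.9590.
d_o³ = 16T/[π τ_allow (1−k⁴)] = 16×1.4600×10^8/(π×126.1×0.9590) = 6.150×10^6 mm³.
d_o = 183.2 mm.

d_o = 183 mm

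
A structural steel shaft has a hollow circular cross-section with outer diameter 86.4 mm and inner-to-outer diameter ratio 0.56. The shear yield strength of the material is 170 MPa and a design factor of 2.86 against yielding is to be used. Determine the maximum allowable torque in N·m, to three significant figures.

T_allow = 6790 N·m

τ_allow = 170/2.86 = 59.44 MPa.
For a hollow shaft T_allow = τ_allow·πd_o³(1−k⁴)/16 with 1−k⁴ = 0.9017, so πd_o³(1−k⁴)/16 = 114200 mm³.
T_allow = 59.44×114200 = 6.787×10^6 N·mm = 6787 N·m.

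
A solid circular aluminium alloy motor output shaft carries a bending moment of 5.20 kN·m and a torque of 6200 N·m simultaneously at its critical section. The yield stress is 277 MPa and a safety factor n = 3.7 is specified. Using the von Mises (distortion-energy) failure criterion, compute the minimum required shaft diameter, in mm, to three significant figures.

σ_allow = σ_y/n = 277/3.7 = 74.86 MPa.
For a solid shaft σ_b = 32M/(πd³) and τ = 16T/(πd³), so the von Mises stress is σ' = (16/πd³)·√(4M²+3T²).
√(4M²+3T²) = √(4×(5.200×10^6)² + 3×(6.200×10^6)²) = 1.495×10^7 N·mm.
d³ = 16×1.495×10^7/(π×74.86) = 1.017×10^6 mm³.
d = 100.6 mm.

d = 101 mm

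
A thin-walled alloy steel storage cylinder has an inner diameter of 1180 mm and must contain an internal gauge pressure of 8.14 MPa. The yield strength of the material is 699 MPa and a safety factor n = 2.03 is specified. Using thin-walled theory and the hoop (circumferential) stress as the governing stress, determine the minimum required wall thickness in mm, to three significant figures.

t = 13.9 mm

σ_allow = 699/2.03 = 344.3 MPa.
Hoop stress σ_h = pD/(2t), so t = pD/(2σ_allow) = 8.14×1180/(2×344.3) = 13.95 mm.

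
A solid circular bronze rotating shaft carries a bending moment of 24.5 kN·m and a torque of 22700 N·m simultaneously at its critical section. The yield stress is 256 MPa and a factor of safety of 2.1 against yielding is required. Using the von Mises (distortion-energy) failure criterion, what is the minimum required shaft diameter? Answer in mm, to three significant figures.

d = 138 mm

σ_allow = σ_y/n = 256/2.1 = 121.9 MPa.
For a solid shaft σ_b = 32M/(πd³) and τ = 16T/(πd³), so the von Mises stress is σ' = (16/πd³)·√(4M²+3T²).
√(4M²+3T²) = √(4×(2.450×10^7)² + 3×(2.270×10^7)²) = 6.282×10^7 N·mm.
d³ = 16×6.282×10^7/(π×121.9) = 2.625×10^6 mm³.
d = 137.9 mm.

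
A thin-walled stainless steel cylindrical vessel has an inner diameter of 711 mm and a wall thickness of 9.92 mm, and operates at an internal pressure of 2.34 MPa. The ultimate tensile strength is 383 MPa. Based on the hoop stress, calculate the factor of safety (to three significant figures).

n = 4.57

σ_h = pD/(2t) = 2.34×711/(2×9.92) = 83.86 MPa.
n = 383/83.86 = 4.567.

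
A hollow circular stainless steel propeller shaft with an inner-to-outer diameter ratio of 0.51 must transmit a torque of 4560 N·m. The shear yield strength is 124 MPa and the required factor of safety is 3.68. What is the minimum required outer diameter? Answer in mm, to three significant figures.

d_o = 90.4 mm

τ_allow = 124/3.68 = 33.70 MPa.
For a hollow shaft τ = 16T/[πd_o³(1−k⁴)] with k = 0.51, so 1−k⁴ = 0.9323.
d_o³ = 16T/[π τ_allow (1−k⁴)] = 16×4560000/(π×33.70×0.9323) = 739200 mm³.
d_o = 90.42 mm.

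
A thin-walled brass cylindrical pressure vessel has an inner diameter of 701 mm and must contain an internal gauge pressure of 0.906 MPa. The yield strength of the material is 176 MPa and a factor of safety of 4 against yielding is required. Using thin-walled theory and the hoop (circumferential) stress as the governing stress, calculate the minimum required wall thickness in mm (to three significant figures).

t = 7.22 mm

σ_allow = 176/4 = 44.00 MPa.
Hoop stress σ_h = pD/(2t), so t = pD/(2σ_allow) = 0.906×701/(2×44.00) = 7.217 mm.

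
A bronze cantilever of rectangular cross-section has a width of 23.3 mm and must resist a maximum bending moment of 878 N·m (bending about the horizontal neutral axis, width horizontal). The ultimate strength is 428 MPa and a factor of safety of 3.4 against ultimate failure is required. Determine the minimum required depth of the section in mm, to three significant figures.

σ_allow = 428/3.4 = 125.9 MPa.
For a rectangular section σ = 6M/(bh²), so h² = 6M/(b σ_allow) = 6×878000/(23.3×125.9) = 1796 mm².
h = 42.38 mm.

h = 42.4 mm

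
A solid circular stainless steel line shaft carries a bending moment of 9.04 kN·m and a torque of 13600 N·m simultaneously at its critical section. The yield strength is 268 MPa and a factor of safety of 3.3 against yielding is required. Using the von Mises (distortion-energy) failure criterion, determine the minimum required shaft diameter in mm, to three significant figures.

d = 123 mm

σ_allow = σ_y/n = 268/3.3 = 81.21 MPa.
For a solid shaft σ_b = 32M/(πd³) and τ = 16T/(πd³), so the von Mises stress is σ' = (16/πd³)·√(4M²+3T²).
√(4M²+3T²) = √(4×(9.040×10^6)² + 3×(1.360×10^7)²) = 2.969×10^7 N·mm.
d³ = 16×2.969×10^7/(π×81.21) = 1.862×10^6 mm³.
d = 123.0 mm.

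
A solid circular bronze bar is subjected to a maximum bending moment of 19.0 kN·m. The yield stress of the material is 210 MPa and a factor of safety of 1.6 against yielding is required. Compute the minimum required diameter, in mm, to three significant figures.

σ_allow = 210/1.6 = 131.2 MPa.
For a solid circular section σ = 32M/(πd³), so d³ = 32M/(π σ_allow) = 32×1.9000×10^7/(π×131.2) = 1.475×10^6 mm³.
d = 113.8 mm.

d = 114 mm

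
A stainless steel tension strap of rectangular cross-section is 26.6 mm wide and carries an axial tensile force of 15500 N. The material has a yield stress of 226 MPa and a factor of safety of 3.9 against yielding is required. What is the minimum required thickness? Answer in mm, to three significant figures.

t = 10.1 mm

σ_allow = 226/3.9 = 57.95 MPa.
Required area A = F/σ_allow = 15500/57.95 = 267.5 mm².
t = A/w = 267.5/26.6 = 10.06 mm.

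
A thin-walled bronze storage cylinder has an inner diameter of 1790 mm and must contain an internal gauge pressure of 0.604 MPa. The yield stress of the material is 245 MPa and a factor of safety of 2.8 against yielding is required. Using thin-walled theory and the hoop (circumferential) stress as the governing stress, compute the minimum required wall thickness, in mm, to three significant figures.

t = 6.18 mm

σ_allow = 245/2.8 = 87.50 MPa.
Hoop stress σ_h = pD/(2t), so t = pD/(2σ_allow) = 0.604×1790/(2×87.50) = 6.178 mm.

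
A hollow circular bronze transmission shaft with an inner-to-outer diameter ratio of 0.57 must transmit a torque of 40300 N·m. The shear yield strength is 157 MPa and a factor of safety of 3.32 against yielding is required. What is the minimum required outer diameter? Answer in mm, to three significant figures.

d_o = 169 mm

τ_allow = 157/3.32 = 47.29 MPa.
For a hollow shaft τ = 16T/[πd_o³(1−k⁴)] with k = 0.57, so 1−k⁴ = 0.8944.
d_o³ = 16T/[π τ_allow (1−k⁴)] = 16×4.0300×10^7/(π×47.29×0.8944) = 4.852×10^6 mm³.
d_o = 169.3 mm.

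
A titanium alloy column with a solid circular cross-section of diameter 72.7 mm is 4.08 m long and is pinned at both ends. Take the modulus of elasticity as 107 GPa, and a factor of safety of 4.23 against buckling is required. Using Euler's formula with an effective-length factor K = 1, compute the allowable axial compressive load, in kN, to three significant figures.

P_allow = 20.6 kN

I = πd⁴/64 = π×72.7⁴/64 = 1.371×10^6 mm⁴.
Effective length L_e = KL = 1×4.08 m = 4080 mm.
Euler critical load P_cr = π²EI/L_e² = π²×107000×1.371×10^6/4080² = 86990 N.
P_allow = P_cr/n = 86990/4.23 = 20570 N.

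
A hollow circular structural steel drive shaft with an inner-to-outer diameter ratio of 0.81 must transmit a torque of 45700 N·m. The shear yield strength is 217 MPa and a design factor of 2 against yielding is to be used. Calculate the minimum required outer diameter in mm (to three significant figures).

d_o = 156 mm

τ_allow = 217/2 = 108.5 MPa.
For a hollow shaft τ = 16T/[πd_o³(1−k⁴)] with k = 0.81, so 1−k⁴ = 0.5695.
d_o³ = 16T/[π τ_allow (1−k⁴)] = 16×4.5700×10^7/(π×108.5×0.5695) = 3.766×10^6 mm³.
d_o = 155.6 mm.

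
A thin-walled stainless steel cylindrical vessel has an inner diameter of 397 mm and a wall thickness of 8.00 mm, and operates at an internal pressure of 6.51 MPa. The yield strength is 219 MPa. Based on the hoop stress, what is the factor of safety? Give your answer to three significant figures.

σ_h = pD/(2t) = 6.51×397/(2×8.00) = 161.5 MPa.
n = 219/161.5 = 1.356.

n = 1.36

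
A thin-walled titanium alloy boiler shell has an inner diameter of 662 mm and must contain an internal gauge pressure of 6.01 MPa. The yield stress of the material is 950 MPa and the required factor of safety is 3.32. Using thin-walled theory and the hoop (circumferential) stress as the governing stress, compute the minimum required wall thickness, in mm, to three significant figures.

σ_allow = 950/3.32 = 286.1 MPa.
Hoop stress σ_h = pD/(2t), so t = pD/(2σ_allow) = 6.01×662/(2×286.1) = 6.952 mm.

t = 6.95 mm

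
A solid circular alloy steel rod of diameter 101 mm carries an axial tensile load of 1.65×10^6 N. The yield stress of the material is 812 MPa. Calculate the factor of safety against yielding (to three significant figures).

A = πd²/4 = 8012 mm².
σ = F/A = 1650000/8012 = 205.9 MPa.
n = 812/205.9 = 3.943.

n = 3.94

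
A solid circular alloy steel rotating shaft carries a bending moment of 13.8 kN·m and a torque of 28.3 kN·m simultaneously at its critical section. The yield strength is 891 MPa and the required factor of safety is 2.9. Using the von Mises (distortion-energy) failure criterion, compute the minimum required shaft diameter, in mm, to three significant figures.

σ_allow = σ_y/n = 891/2.9 = 307.2 MPa.
For a solid shaft σ_b = 32M/(πd³) and τ = 16T/(πd³), so the von Mises stress is σ' = (16/πd³)·√(4M²+3T²).
√(4M²+3T²) = √(4×(1.380×10^7)² + 3×(2.830×10^7)²) = 5.625×10^7 N·mm.
d³ = 16×5.625×10^7/(π×307.2) = 932500 mm³.
d = 97.70 mm.

d = 97.7 mm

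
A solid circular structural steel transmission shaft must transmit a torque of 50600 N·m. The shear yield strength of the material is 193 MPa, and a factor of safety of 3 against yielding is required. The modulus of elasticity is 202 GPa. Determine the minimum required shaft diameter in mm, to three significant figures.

Allowable shear stress τ_allow = 193/3 = 64.33 MPa.
For a solid shaft τ = 16T/(πd³), so d³ = 16T/(π τ_allow) = 16×5.0600×10^7/(π×64.33) = 4.006×10^6 mm³.
d = (4.006×10^6)^(1/3) = 158.8 mm.

d = 159 mm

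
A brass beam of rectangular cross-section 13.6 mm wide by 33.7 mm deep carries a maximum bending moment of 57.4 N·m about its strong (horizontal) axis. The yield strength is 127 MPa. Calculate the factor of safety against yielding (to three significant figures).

n = 5.70

Section modulus S = bh²/6 = 13.6×33.7²/6 = 2574 mm³.
σ = M/S = 57400/2574 = 22.30 MPa.
n = 127/22.30 = 5.696.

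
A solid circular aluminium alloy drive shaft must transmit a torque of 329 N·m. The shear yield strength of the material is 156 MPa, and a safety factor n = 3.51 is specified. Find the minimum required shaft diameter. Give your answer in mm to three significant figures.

d = 33.5 mm

Allowable shear stress τ_allow = 156/3.51 = 44.44 MPa.
For a solid shaft τ = 16T/(πd³), so d³ = 16T/(π τ_allow) = 16×329000/(π×44.44) = 37700 mm³.
d = (37700)^(1/3) = 33.53 mm.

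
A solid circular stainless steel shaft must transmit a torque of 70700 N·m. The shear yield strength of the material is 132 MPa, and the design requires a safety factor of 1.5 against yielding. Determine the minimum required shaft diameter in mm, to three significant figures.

d = 160 mm

Allowable shear stress τ_allow = 132/1.5 = 88.00 MPa.
For a solid shaft τ = 16T/(πd³), so d³ = 16T/(π τ_allow) = 16×7.0700×10^7/(π×88.00) = 4.092×10^6 mm³.
d = (4.092×10^6)^(1/3) = 159.9 mm.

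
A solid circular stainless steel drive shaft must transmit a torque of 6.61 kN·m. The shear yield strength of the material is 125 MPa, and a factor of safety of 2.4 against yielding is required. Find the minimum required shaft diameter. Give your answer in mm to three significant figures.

Allowable shear stress τ_allow = 125/2.4 = 52.08 MPa.
For a solid shaft τ = 16T/(πd³), so d³ = 16T/(π τ_allow) = 16×6610000/(π×52.08) = 646400 mm³.
d = (646400)^(1/3) = 86.46 mm.

d = 86.5 mm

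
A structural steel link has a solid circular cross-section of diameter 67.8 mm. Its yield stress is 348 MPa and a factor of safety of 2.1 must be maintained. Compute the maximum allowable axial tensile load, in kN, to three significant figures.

σ_allow = 348/2.1 = 165.7 MPa.
A = πd²/4 = π×67.8²/4 = 3610 mm².
F_allow = σ_allow × A = 165.7×3610 = 598300 N.

F_allow = 598 kN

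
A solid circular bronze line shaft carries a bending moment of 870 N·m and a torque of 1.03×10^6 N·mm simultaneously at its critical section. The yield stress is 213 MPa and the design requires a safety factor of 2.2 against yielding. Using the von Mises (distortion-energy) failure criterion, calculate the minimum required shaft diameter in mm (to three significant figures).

d = 50.8 mm

σ_allow = σ_y/n = 213/2.2 = 96.82 MPa.
For a solid shaft σ_b = 32M/(πd³) and τ = 16T/(πd³), so the von Mises stress is σ' = (16/πd³)·√(4M²+3T²).
√(4M²+3T²) = √(4×(870000)² + 3×(1.030×10^6)²) = 2.492×10^6 N·mm.
d³ = 16×2.492×10^6/(π×96.82) = 131100 mm³.
d = 50.80 mm.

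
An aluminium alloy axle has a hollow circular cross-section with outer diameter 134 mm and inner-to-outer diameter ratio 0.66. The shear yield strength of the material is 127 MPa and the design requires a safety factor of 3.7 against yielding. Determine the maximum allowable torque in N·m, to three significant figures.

τ_allow = 127/3.7 = 34.32 MPa.
For a hollow shaft T_allow = τ_allow·πd_o³(1−k⁴)/16 with 1−k⁴ = 0.8103, so πd_o³(1−k⁴)/16 = 382800 mm³.
T_allow = 34.32×382800 = 1.314×10^7 N·mm = 13140 N·m.

T_allow = 13100 N·m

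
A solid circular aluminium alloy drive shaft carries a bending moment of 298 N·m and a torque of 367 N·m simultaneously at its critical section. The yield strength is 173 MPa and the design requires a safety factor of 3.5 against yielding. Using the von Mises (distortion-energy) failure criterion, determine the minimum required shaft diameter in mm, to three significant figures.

σ_allow = σ_y/n = 173/3.5 = 49.43 MPa.
For a solid shaft σ_b = 32M/(πd³) and τ = 16T/(πd³), so the von Mises stress is σ' = (16/πd³)·√(4M²+3T²).
√(4M²+3T²) = √(4×(298000)² + 3×(367000)²) = 871400 N·mm.
d³ = 16×871400/(π×49.43) = 89780 mm³.
d = 44.78 mm.

d = 44.8 mm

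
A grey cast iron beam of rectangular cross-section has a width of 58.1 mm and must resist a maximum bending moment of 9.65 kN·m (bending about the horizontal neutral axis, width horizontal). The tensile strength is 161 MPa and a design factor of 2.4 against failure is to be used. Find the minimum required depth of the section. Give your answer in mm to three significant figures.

h = 122 mm

σ_allow = 161/2.4 = 67.08 MPa.
For a rectangular section σ = 6M/(bh²), so h² = 6M/(b σ_allow) = 6×9650000/(58.1×67.08) = 14860 mm².
h = 121.9 mm.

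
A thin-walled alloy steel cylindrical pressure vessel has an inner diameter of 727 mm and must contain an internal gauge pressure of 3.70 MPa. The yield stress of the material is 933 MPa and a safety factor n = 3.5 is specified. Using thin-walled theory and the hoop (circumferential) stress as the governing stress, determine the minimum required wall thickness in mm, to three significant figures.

t = 5.05 mm

σ_allow = 933/3.5 = 266.6 MPa.
Hoop stress σ_h = pD/(2t), so t = pD/(2σ_allow) = 3.70×727/(2×266.6) = 5.045 mm.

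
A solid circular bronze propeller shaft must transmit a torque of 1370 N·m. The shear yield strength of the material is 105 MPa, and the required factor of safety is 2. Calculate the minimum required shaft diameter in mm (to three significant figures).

d = 51.0 mm

Allowable shear stress τ_allow = 105/2 = 52.50 MPa.
For a solid shaft τ = 16T/(πd³), so d³ = 16T/(π τ_allow) = 16×1370000/(π×52.50) = 132900 mm³.
d = (132900)^(1/3) = 51.03 mm.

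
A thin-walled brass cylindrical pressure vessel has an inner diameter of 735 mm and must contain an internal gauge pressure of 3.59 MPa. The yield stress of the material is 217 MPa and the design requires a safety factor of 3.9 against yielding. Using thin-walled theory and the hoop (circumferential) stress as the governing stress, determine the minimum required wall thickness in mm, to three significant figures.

σ_allow = 217/3.9 = 55.64 MPa.
Hoop stress σ_h = pD/(2t), so t = pD/(2σ_allow) = 3.59×735/(2×55.64) = 23.71 mm.

t = 23.7 mm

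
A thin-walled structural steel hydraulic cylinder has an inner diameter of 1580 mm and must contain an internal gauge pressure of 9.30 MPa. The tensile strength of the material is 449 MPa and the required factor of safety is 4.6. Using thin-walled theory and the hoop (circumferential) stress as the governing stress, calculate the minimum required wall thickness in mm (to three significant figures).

t = 75.3 mm

σ_allow = 449/4.6 = 97.61 MPa.
Hoop stress σ_h = pD/(2t), so t = pD/(2σ_allow) = 9.30×1580/(2×97.61) = 75.27 mm.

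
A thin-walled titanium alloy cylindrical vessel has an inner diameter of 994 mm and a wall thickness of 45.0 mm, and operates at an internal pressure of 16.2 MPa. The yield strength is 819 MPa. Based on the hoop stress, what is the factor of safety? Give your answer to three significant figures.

n = 4.58

σ_h = pD/(2t) = 16.2×994/(2×45.0) = 178.9 MPa.
n = 819/178.9 = 4.577.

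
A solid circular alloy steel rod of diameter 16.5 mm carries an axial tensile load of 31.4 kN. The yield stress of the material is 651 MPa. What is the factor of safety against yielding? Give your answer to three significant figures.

A = πd²/4 = 213.8 mm².
σ = F/A = 31400/213.8 = 146.8 MPa.
n = 651/146.8 = 4.433.

n = 4.43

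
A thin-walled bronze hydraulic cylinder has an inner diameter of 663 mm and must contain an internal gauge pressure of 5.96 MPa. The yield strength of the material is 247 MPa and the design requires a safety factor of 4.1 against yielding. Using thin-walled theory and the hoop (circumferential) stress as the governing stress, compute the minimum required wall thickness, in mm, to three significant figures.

σ_allow = 247/4.1 = 60.24 MPa.
Hoop stress σ_h = pD/(2t), so t = pD/(2σ_allow) = 5.96×663/(2×60.24) = 32.80 mm.

t = 32.8 mm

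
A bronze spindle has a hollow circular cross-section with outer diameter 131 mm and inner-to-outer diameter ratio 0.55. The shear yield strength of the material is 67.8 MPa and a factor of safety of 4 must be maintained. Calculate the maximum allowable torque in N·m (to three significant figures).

τ_allow = 67.8/4 = 16.95 MPa.
For a hollow shaft T_allow = τ_allow·πd_o³(1−k⁴)/16 with 1−k⁴ = 0.9085, so πd_o³(1−k⁴)/16 = 401000 mm³.
T_allow = 16.95×401000 = 6.797×10^6 N·mm = 6797 N·m.

T_allow = 6800 N·m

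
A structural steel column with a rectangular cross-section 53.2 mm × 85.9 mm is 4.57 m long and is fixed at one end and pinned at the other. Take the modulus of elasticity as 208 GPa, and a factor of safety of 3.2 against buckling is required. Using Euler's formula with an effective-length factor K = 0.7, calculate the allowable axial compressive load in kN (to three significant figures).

Buckling occurs about the weak axis: I_min = h·b³/12 = 85.9×53.2³/12 = 1.078×10^6 mm⁴ (b = 53.2 mm is the smaller dimension).
Effective length L_e = KL = 0.7×4.57 m = 3199 mm.
Euler critical load P_cr = π²EI/L_e² = π²×208000×1.078×10^6/3199² = 216200 N.
P_allow = P_cr/n = 216200/3.2 = 67570 N.

P_allow = 67.6 kN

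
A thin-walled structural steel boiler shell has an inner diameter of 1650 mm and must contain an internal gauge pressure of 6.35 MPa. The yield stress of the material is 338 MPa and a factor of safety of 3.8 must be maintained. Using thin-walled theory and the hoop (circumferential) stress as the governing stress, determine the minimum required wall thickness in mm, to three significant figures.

σ_allow = 338/3.8 = 88.95 MPa.
Hoop stress σ_h = pD/(2t), so t = pD/(2σ_allow) = 6.35×1650/(2×88.95) = 58.90 mm.

t = 58.9 mm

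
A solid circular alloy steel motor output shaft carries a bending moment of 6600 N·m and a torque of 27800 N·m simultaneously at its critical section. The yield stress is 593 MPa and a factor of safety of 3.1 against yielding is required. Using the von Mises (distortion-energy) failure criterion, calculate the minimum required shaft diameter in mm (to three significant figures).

d = 110 mm

σ_allow = σ_y/n = 593/3.1 = 191.3 MPa.
For a solid shaft σ_b = 32M/(πd³) and τ = 16T/(πd³), so the von Mises stress is σ' = (16/πd³)·√(4M²+3T²).
√(4M²+3T²) = √(4×(6.600×10^6)² + 3×(2.780×10^7)²) = 4.993×10^7 N·mm.
d³ = 16×4.993×10^7/(π×191.3) = 1.329×10^6 mm³.
d = 110.0 mm.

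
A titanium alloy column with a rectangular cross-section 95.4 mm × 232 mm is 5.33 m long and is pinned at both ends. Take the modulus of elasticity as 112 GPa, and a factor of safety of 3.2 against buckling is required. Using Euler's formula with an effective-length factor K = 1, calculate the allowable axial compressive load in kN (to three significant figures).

P_allow = 204 kN

Buckling occurs about the weak axis: I_min = h·b³/12 = 232×95.4³/12 = 1.679×10^7 mm⁴ (b = 95.4 mm is the smaller dimension).
Effective length L_e = KL = 1×5.33 m = 5330 mm.
Euler critical load P_cr = π²EI/L_e² = π²×112000×1.679×10^7/5330² = 653200 N.
P_allow = P_cr/n = 653200/3.2 = 204100 N.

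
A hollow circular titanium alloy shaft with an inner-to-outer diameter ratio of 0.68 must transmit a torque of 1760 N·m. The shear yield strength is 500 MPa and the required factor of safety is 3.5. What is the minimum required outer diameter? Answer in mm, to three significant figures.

τ_allow = 500/3.5 = 142.9 MPa.
For a hollow shaft τ = 16T/[πd_o³(1−k⁴)] with k = 0.68, so 1−k⁴ = 0.7862.
d_o³ = 16T/[π τ_allow (1−k⁴)] = 16×1760000/(π×142.9×0.7862) = 79810 mm³.
d_o = 43.05 mm.

d_o = 43.1 mm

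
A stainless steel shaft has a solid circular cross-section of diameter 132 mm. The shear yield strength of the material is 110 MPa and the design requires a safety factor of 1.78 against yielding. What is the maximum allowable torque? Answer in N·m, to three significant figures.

T_allow = 27900 N·m

τ_allow = 110/1.78 = 61.80 MPa.
For a solid shaft T_allow = τ_allow·πd³/16; πd³/16 = π×132³/16 = 451600 mm³.
T_allow = 61.80×451600 = 2.791×10^7 N·mm = 27910 N·m.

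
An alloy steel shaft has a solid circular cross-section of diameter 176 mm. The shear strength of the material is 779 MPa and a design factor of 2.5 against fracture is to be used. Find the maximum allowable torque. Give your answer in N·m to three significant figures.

T_allow = 3.34×10^5 N·m

τ_allow = 779/2.5 = 311.6 MPa.
For a solid shaft T_allow = τ_allow·πd³/16; πd³/16 = π×176³/16 = 1.070×10^6 mm³.
T_allow = 311.6×1.070×10^6 = 3.336×10^8 N·mm = 333600 N·m.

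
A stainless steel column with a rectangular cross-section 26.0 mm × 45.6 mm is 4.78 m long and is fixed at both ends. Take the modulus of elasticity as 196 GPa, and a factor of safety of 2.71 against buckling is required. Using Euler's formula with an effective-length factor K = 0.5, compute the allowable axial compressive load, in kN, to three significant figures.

Buckling occurs about the weak axis: I_min = h·b³/12 = 45.6×26.0³/12 = 66790 mm⁴ (b = 26.0 mm is the smaller dimension).
Effective length L_e = KL = 0.5×4.78 m = 2390 mm.
Euler critical load P_cr = π²EI/L_e² = π²×196000×66790/2390² = 22620 N.
P_allow = P_cr/n = 22620/2.71 = 8346 N.

P_allow = 8.35 kN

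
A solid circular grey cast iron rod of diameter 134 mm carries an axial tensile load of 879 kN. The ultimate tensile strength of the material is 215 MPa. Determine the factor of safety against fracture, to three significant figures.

n = 3.45

A = πd²/4 = 14100 mm².
σ = F/A = 879000/14100 = 62.33 MPa.
n = 215/62.33 = 3.449.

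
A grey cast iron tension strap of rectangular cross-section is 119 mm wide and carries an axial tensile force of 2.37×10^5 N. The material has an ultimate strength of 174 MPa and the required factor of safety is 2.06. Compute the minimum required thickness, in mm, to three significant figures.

t = 23.6 mm

σ_allow = 174/2.06 = 84.47 MPa.
Required area A = F/σ_allow = 237000/84.47 = 2806 mm².
t = A/w = 2806/119 = 23.58 mm.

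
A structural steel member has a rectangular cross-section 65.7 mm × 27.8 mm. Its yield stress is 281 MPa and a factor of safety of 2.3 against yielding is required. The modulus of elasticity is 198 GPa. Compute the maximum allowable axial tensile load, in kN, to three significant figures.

F_allow = 223 kN

σ_allow = 281/2.3 = 122.2 MPa.
A = 65.7×27.8 = 1826 mm².
F_allow = σ_allow × A = 122.2×1826 = 223100 N.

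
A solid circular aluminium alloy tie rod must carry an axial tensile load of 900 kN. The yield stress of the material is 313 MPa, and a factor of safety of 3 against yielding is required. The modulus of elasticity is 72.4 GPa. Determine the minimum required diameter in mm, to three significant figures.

Allowable stress σ_allow = 313/3 = 104.3 MPa.
Required area A = F/σ_allow = 900000/104.3 = 8626 mm².
A = πd²/4 → d = √(4A/π) = 104.8 mm.

d = 105 mm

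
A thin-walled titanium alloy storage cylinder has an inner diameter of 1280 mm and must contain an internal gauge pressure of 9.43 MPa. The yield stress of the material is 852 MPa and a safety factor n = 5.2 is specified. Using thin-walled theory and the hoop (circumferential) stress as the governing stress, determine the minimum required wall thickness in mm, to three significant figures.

t = 36.8 mm

σ_allow = 852/5.2 = 163.8 MPa.
Hoop stress σ_h = pD/(2t), so t = pD/(2σ_allow) = 9.43×1280/(2×163.8) = 36.83 mm.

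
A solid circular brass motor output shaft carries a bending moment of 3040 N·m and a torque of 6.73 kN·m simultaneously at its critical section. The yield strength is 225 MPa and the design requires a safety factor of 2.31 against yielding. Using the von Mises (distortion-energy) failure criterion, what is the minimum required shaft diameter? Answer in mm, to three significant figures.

σ_allow = σ_y/n = 225/2.31 = 97.40 MPa.
For a solid shaft σ_b = 32M/(πd³) and τ = 16T/(πd³), so the von Mises stress is σ' = (16/πd³)·√(4M²+3T²).
√(4M²+3T²) = √(4×(3.040×10^6)² + 3×(6.730×10^6)²) = 1.315×10^7 N·mm.
d³ = 16×1.315×10^7/(π×97.40) = 687400 mm³.
d = 88.26 mm.

d = 88.3 mm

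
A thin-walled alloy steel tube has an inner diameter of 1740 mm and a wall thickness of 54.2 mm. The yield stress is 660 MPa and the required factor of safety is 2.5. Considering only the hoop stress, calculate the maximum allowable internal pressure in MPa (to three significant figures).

p_allow = 16.4 MPa

σ_allow = 660/2.5 = 264.0 MPa.
σ_h = pD/(2t) → p_allow = 2σ_allow t/D = 2×264.0×54.2/1740 = 16.45 MPa.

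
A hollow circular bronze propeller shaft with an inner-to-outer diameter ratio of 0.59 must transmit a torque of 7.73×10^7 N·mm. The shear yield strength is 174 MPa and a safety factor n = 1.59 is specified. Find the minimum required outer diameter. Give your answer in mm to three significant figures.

d_o = 160 mm

τ_allow = 174/1.59 = 109.4 MPa.
For a hollow shaft τ = 16T/[πd_o³(1−k⁴)] with k = 0.59, so 1−k⁴ = 0.8788.
d_o³ = 16T/[π τ_allow (1−k⁴)] = 16×7.7300×10^7/(π×109.4×0.8788) = 4.093×10^6 mm³.
d_o = 160.0 mm.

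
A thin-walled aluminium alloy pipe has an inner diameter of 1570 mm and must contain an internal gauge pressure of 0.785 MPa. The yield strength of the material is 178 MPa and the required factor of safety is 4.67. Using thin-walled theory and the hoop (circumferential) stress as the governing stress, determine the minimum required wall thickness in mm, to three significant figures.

t = 16.2 mm

σ_allow = 178/4.67 = 38.12 MPa.
Hoop stress σ_h = pD/(2t), so t = pD/(2σ_allow) = 0.785×1570/(2×38.12) = 16.17 mm.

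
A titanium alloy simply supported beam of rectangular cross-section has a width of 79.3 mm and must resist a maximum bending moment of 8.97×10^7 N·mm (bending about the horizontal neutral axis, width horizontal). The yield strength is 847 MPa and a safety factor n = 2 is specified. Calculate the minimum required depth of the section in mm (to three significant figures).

h = 127 mm

σ_allow = 847/2 = 423.5 MPa.
For a rectangular section σ = 6M/(bh²), so h² = 6M/(b σ_allow) = 6×8.9700×10^7/(79.3×423.5) = 16030 mm².
h = 126.6 mm.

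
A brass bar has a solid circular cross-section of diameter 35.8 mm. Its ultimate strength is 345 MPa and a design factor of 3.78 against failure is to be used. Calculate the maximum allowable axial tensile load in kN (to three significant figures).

σ_allow = 345/3.78 = 91.27 MPa.
A = πd²/4 = π×35.8²/4 = 1007 mm².
F_allow = σ_allow × A = 91.27×1007 = 91870 N.

F_allow = 91.9 kN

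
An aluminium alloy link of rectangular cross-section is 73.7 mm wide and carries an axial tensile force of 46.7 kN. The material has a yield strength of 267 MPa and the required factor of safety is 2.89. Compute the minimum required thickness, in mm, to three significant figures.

σ_allow = 267/2.89 = 92.39 MPa.
Required area A = F/σ_allow = 46700/92.39 = 505.5 mm².
t = A/w = 505.5/73.7 = 6.859 mm.

t = 6.86 mm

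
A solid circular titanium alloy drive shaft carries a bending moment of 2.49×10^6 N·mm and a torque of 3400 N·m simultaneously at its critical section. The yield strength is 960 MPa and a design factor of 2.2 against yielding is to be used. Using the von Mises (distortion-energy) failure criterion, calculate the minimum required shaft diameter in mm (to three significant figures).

σ_allow = σ_y/n = 960/2.2 = 436.4 MPa.
For a solid shaft σ_b = 32M/(πd³) and τ = 16T/(πd³), so the von Mises stress is σ' = (16/πd³)·√(4M²+3T²).
√(4M²+3T²) = √(4×(2.490×10^6)² + 3×(3.400×10^6)²) = 7.712×10^6 N·mm.
d³ = 16×7.712×10^6/(π×436.4) = 90010 mm³.
d = 44.82 mm.

d = 44.8 mm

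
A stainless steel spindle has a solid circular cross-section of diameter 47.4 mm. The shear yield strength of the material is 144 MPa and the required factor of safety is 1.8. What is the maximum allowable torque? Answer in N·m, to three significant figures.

τ_allow = 144/1.8 = 80.00 MPa.
For a solid shaft T_allow = τ_allow·πd³/16; πd³/16 = π×47.4³/16 = 20910 mm³.
T_allow = 80.00×20910 = 1.673×10^6 N·mm = 1673 N·m.

T_allow = 1670 N·m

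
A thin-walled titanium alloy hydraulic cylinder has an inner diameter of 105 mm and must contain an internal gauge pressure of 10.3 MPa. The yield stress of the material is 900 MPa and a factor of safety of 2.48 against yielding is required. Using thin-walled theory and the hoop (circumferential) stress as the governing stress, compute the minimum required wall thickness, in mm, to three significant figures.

σ_allow = 900/2.48 = 362.9 MPa.
Hoop stress σ_h = pD/(2t), so t = pD/(2σ_allow) = 10.3×105/(2×362.9) = 1.490 mm.

t = 1.49 mm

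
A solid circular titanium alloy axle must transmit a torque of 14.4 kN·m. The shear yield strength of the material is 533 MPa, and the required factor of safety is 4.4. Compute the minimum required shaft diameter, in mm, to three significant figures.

Allowable shear stress τ_allow = 533/4.4 = 121.1 MPa.
For a solid shaft τ = 16T/(πd³), so d³ = 16T/(π τ_allow) = 16×1.4400×10^7/(π×121.1) = 605400 mm³.
d = (605400)^(1/3) = 84.60 mm.

d = 84.6 mm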